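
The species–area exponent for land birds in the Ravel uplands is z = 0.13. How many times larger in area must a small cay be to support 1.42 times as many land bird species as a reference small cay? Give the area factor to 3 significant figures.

14.8

(A₂/A₁)^0.13 = 1.42, so A₂/A₁ = 1.42^(1/0.13) = 1.42^7.692
ln(A₂/A₁) = ln 1.42 / 0.13 = 0.3507 / 0.13 = 2.6974
A₂/A₁ = e^2.6974 ≈ 14.84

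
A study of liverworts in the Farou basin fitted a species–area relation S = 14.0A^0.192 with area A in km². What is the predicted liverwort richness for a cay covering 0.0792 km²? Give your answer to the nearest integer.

9 species

S = 14 × 0.0792^0.192 = 14 × 0.6145 ≈ 8.604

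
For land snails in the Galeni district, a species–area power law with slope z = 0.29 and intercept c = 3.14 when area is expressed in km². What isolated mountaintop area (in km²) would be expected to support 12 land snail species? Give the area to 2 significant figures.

100 km²

12 = 3.14 × A^0.29  ⇒  A^0.29 = 12/3.14 = 3.822
ln A = ln(3.822) / 0.29 = 1.3407 / 0.29 = 4.6230
A = e^4.6230 ≈ 101.8 km²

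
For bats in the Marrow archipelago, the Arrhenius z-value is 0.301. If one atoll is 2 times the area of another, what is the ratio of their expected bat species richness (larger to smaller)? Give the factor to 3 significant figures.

1.23

S₂/S₁ = (A₂/A₁)^z = 2^0.301
ln(S₂/S₁) = 0.301 × ln 2 = 0.301 × 0.6931 = 0.2086
S₂/S₁ = e^0.2086 ≈ 1.232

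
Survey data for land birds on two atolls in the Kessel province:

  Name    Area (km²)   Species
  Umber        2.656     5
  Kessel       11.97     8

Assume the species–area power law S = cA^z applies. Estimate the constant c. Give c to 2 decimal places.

3.69

z = ln(S₂/S₁) / ln(A₂/A₁) = ln(8/5) / ln(11.97/2.656) = 0.4700 / 1.5056 = 0.3122
c = S₁ / A₁^z = 5 / 2.656^0.3122 = 5 / 1.357 = 3.686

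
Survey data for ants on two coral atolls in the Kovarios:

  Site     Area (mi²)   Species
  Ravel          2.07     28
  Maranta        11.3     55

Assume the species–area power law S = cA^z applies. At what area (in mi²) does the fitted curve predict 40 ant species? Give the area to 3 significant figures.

z = ln(55/28) / ln(11.3/2.07) = 0.6751 / 1.6973 = 0.3978
c = 28 / 2.07^0.3978 = 28 / 1.336 = 20.96
A = (40/20.96)^(1/0.3978) ⇒ ln A = ln(1.908)/0.3978 = 1.6242
A = e^1.6242 ≈ 5.074 mi²

5.07 mi²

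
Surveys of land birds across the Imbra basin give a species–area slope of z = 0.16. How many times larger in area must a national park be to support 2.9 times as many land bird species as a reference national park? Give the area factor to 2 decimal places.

(A₂/A₁)^0.16 = 2.9, so A₂/A₁ = 2.9^(1/0.16) = 2.9^6.25
ln(A₂/A₁) = ln 2.9 / 0.16 = 1.0647 / 0.16 = 6.6544
A₂/A₁ = e^6.6544 ≈ 776.2

776.22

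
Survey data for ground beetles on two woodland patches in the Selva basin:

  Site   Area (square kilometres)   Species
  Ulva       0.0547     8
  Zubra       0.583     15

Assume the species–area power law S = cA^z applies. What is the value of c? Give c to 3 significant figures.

z = ln(S₂/S₁) / ln(A₂/A₁) = ln(15/8) / ln(0.583/0.0547) = 0.6286 / 2.3663 = 0.2656
c = S₁ / A₁^z = 8 / 0.0547^0.2656 = 8 / 0.4621 = 17.31

17.3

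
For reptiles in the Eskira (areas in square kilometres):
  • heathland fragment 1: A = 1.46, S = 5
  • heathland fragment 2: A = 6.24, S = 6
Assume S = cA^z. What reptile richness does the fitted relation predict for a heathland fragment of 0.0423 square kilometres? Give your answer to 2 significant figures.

3.2

z = ln(6/5) / ln(6.24/1.46) = 0.1823 / 1.4525 = 0.1255
c = 5 / 1.46^0.1255 = 5 / 1.049 = 4.768
S₃ = 4.768 × 0.0423^0.1255 = 4.768 × 0.6723 ≈ 3.206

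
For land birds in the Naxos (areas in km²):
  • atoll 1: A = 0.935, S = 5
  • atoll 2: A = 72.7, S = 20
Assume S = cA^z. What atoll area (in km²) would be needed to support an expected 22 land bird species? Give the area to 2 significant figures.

98 km²

z = ln(20/5) / ln(72.7/0.935) = 1.3863 / 4.3536 = 0.3184
c = 5 / 0.935^0.3184 = 5 / 0.9788 = 5.108
A = (22/5.108)^(1/0.3184) ⇒ ln A = ln(4.307)/0.3184 = 4.5857
A = e^4.5857 ≈ 98.07 km²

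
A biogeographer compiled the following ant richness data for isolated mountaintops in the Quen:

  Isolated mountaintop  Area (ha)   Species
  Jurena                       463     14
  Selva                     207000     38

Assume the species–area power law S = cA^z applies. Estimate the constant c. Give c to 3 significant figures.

5.13

z = ln(S₂/S₁) / ln(A₂/A₁) = ln(38/14) / ln(207000/463) = 0.9985 / 6.1027 = 0.1636
c = S₁ / A₁^z = 14 / 463^0.1636 = 14 / 2.73 = 5.128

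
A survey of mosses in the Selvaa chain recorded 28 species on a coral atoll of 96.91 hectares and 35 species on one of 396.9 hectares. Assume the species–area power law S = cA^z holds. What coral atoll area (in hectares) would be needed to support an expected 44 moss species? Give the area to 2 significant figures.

1700 hectares

z = ln(35/28) / ln(396.9/96.91) = 0.2231 / 1.4099 = 0.1583
c = 28 / 96.91^0.1583 = 28 / 2.062 = 13.58
A = (44/13.58)^(1/0.1583) ⇒ ln A = ln(3.241)/0.1583 = 7.4296
A = e^7.4296 ≈ 1685 hectares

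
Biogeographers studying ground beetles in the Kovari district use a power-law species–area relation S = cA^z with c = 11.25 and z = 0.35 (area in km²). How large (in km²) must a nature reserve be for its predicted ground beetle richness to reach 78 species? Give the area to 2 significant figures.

78 = 11.25 × A^0.35  ⇒  A^0.35 = 78/11.25 = 6.933
ln A = ln(6.933) / 0.35 = 1.9363 / 0.35 = 5.5324
A = e^5.5324 ≈ 252.8 km²

250 km²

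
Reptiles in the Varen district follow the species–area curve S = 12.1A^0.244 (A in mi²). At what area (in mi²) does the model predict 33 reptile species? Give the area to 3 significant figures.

61.1 mi²

33 = 12.1 × A^0.244  ⇒  A^0.244 = 33/12.1 = 2.727
ln A = ln(2.727) / 0.244 = 1.0033 / 0.244 = 4.1119
A = e^4.1119 ≈ 61.06 mi²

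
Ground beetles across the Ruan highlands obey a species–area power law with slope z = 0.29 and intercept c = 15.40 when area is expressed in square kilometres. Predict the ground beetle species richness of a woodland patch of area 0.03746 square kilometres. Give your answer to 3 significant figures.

5.94

S = 15.4 × 0.03746^0.29
ln S = ln 15.4 + 0.29 × ln 0.03746 = 2.7344 + 0.29 × -3.2845 = 1.7819
S = e^1.7819 ≈ 5.941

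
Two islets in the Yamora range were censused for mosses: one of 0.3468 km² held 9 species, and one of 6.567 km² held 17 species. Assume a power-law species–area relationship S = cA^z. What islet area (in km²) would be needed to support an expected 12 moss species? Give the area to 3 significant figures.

z = ln(17/9) / ln(6.567/0.3468) = 0.6360 / 2.9411 = 0.2162
c = 9 / 0.3468^0.2162 = 9 / 0.7953 = 11.32
A = (12/11.32)^(1/0.2162) ⇒ ln A = ln(1.06)/0.2162 = 0.2713
A = e^0.2713 ≈ 1.312 km²

1.31 km²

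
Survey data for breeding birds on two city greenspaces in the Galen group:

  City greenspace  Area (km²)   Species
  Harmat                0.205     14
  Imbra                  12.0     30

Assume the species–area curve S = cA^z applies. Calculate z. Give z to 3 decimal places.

0.187

Taking logs: ln S = ln c + z ln A, so z = (ln S₂ − ln S₁)/(ln A₂ − ln A₁).
z = ln(30/14) / ln(12/0.205) = ln(2.143) / ln(58.54) = 0.7621 / 4.0697 = 0.1873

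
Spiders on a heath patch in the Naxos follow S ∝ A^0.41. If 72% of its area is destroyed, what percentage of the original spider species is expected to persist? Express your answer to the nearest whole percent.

59%

S_new/S_old = (A_new/A_old)^z = 0.28^0.41
= exp(0.41 × ln 0.28) = exp(0.41 × -1.2730) = exp(-0.5219) ≈ 0.5934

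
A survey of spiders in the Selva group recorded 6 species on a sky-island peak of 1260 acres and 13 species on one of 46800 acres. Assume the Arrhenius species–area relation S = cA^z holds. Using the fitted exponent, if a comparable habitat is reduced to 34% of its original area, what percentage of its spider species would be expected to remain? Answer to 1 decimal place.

79.4%

z = ln(13/6) / ln(46800/1260) = 0.7732 / 3.6148 = 0.2139
S_new/S_old = (A_new/A_old)^z = 0.34^0.2139 = exp(0.2139 × -1.0788) = 0.7939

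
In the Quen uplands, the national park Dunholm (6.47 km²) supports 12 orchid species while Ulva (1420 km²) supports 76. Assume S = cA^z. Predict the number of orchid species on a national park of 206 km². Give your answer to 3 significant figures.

z = ln(76/12) / ln(1420/6.47) = 1.8458 / 5.3912 = 0.3424
c = 12 / 6.47^0.3424 = 12 / 1.895 = 6.332
S₃ = 6.332 × 206^0.3424 = 6.332 × 6.197 ≈ 39.24

39.2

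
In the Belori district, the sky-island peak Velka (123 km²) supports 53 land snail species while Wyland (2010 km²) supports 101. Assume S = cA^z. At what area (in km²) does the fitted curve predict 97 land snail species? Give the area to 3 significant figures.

z = ln(101/53) / ln(2010/123) = 0.6448 / 2.7937 = 0.2308
c = 53 / 123^0.2308 = 53 / 3.037 = 17.45
A = (97/17.45)^(1/0.2308) ⇒ ln A = ln(5.557)/0.2308 = 7.4308
A = e^7.4308 ≈ 1687 km²

1690 km²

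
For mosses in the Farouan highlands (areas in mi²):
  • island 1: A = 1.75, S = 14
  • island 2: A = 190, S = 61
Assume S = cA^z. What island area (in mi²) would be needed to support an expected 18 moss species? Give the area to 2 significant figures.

3.9 mi²

z = ln(61/14) / ln(190/1.75) = 1.4718 / 4.6874 = 0.3140
c = 14 / 1.75^0.3140 = 14 / 1.192 = 11.74
A = (18/11.74)^(1/0.3140) ⇒ ln A = ln(1.533)/0.3140 = 1.3600
A = e^1.3600 ≈ 3.896 mi²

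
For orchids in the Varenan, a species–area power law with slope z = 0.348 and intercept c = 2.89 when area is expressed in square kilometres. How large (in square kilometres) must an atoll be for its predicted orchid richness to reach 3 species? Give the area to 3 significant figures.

1.11 square kilometres

3 = 2.89 × A^0.348  ⇒  A^0.348 = 3/2.89 = 1.038
ln A = ln(1.038) / 0.348 = 0.0374 / 0.348 = 0.1073
A = e^0.1073 ≈ 1.113 square kilometres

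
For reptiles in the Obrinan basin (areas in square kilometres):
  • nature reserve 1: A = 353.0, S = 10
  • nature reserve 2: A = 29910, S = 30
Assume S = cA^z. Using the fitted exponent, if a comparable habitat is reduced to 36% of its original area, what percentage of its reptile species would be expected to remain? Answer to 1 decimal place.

77.7%

z = ln(30/10) / ln(29910/353) = 1.0986 / 4.4395 = 0.2475
S_new/S_old = (A_new/A_old)^z = 0.36^0.2475 = exp(0.2475 × -1.0217) = 0.7766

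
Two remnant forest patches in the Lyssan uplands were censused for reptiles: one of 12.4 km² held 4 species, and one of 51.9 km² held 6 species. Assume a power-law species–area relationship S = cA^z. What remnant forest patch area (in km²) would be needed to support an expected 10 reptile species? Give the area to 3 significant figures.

315 km²

z = ln(6/4) / ln(51.9/12.4) = 0.4055 / 1.4316 = 0.2832
c = 4 / 12.4^0.2832 = 4 / 2.04 = 1.961
A = (10/1.961)^(1/0.2832) ⇒ ln A = ln(5.101)/0.2832 = 5.7529
A = e^5.7529 ≈ 315.1 km²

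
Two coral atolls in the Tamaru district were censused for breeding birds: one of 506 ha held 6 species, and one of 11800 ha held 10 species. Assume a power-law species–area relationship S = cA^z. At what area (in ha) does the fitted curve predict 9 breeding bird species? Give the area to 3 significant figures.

6160 ha

z = ln(10/6) / ln(11800/506) = 0.5108 / 3.1493 = 0.1622
c = 6 / 506^0.1622 = 6 / 2.745 = 2.185
A = (9/2.185)^(1/0.1622) ⇒ ln A = ln(4.118)/0.1622 = 8.7263
A = e^8.7263 ≈ 6163 ha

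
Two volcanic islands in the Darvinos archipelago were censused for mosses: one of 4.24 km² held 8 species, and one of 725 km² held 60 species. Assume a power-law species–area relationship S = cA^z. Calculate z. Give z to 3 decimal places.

0.392

Taking logs: ln S = ln c + z ln A, so z = (ln S₂ − ln S₁)/(ln A₂ − ln A₁).
z = ln(60/8) / ln(725/4.24) = ln(7.5) / ln(171) = 2.0149 / 5.1416 = 0.3919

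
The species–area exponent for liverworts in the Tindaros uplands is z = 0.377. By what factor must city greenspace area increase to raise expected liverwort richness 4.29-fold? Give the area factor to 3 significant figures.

47.6

(A₂/A₁)^0.377 = 4.29, so A₂/A₁ = 4.29^(1/0.377) = 4.29^2.653
ln(A₂/A₁) = ln 4.29 / 0.377 = 1.4563 / 0.377 = 3.8628
A₂/A₁ = e^3.8628 ≈ 47.6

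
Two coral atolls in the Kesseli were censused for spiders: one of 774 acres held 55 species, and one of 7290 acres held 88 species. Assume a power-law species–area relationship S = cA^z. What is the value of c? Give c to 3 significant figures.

13.6

z = ln(S₂/S₁) / ln(A₂/A₁) = ln(88/55) / ln(7290/774) = 0.4700 / 2.2427 = 0.2096
c = S₁ / A₁^z = 55 / 774^0.2096 = 55 / 4.031 = 13.64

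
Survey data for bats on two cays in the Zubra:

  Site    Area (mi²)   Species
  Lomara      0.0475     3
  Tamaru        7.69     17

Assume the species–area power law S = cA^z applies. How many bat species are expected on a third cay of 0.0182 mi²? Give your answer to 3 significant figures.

z = ln(17/3) / ln(7.69/0.0475) = 1.7346 / 5.0869 = 0.3410
c = 3 / 0.0475^0.3410 = 3 / 0.3538 = 8.479
S₃ = 8.479 × 0.0182^0.3410 = 8.479 × 0.2551 ≈ 2.163

2.16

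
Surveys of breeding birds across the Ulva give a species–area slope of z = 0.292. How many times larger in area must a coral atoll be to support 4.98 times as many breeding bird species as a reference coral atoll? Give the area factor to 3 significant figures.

(A₂/A₁)^0.292 = 4.98, so A₂/A₁ = 4.98^(1/0.292) = 4.98^3.425
ln(A₂/A₁) = ln 4.98 / 0.292 = 1.6054 / 0.292 = 5.4980
A₂/A₁ = e^5.4980 ≈ 244.2

244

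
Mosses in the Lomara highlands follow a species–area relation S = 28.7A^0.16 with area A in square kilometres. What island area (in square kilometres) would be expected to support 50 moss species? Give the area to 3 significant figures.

32.1 square kilometres

50 = 28.7 × A^0.16  ⇒  A^0.16 = 50/28.7 = 1.742
ln A = ln(1.742) / 0.16 = 0.5551 / 0.16 = 3.4695
A = e^3.4695 ≈ 32.12 square kilometres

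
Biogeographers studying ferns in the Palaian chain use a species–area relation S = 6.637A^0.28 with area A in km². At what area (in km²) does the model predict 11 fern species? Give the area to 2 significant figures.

6.1 km²

11 = 6.637 × A^0.28  ⇒  A^0.28 = 11/6.637 = 1.657
ln A = ln(1.657) / 0.28 = 0.5052 / 0.28 = 1.8044
A = e^1.8044 ≈ 6.076 km²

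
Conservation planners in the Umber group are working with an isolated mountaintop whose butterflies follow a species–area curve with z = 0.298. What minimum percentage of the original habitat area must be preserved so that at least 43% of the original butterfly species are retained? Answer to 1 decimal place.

5.9%

Need (A_new/A_old)^0.298 = 0.43, so A_new/A_old = 0.43^(1/0.298) = 0.43^3.356
ln(A_new/A_old) = ln 0.43 / 0.298 = -0.8440 / 0.298 = -2.8321
A_new/A_old = e^-2.8321 ≈ 0.05889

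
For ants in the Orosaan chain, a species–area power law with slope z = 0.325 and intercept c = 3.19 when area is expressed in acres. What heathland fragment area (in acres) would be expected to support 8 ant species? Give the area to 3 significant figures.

8 = 3.19 × A^0.325  ⇒  A^0.325 = 8/3.19 = 2.508
ln A = ln(2.508) / 0.325 = 0.9194 / 0.325 = 2.8290
A = e^2.8290 ≈ 16.93 acres

16.9 acres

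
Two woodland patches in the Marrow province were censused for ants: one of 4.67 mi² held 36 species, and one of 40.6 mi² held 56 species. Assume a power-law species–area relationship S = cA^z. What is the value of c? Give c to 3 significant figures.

26.3

z = ln(S₂/S₁) / ln(A₂/A₁) = ln(56/36) / ln(40.6/4.67) = 0.4418 / 2.1626 = 0.2043
c = S₁ / A₁^z = 36 / 4.67^0.2043 = 36 / 1.37 = 26.28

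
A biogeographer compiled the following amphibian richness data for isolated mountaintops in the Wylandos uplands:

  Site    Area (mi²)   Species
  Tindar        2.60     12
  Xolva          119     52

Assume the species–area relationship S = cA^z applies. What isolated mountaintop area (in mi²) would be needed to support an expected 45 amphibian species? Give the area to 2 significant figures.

82 mi²

z = ln(52/12) / ln(119/2.6) = 1.4663 / 3.8236 = 0.3835
c = 12 / 2.6^0.3835 = 12 / 1.443 = 8.318
A = (45/8.318)^(1/0.3835) ⇒ ln A = ln(5.41)/0.3835 = 4.4021
A = e^4.4021 ≈ 81.62 mi²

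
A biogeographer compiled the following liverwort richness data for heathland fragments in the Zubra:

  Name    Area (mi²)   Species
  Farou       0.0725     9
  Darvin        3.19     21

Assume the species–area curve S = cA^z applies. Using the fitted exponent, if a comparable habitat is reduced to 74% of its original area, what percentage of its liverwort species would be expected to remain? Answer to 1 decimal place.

z = ln(21/9) / ln(3.19/0.0725) = 0.8473 / 3.7842 = 0.2239
S_new/S_old = (A_new/A_old)^z = 0.74^0.2239 = exp(0.2239 × -0.3011) = 0.9348

93.5%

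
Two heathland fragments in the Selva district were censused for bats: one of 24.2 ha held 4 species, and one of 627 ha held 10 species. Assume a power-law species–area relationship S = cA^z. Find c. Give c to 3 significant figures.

1.63

z = ln(S₂/S₁) / ln(A₂/A₁) = ln(10/4) / ln(627/24.2) = 0.9163 / 3.2546 = 0.2815
c = S₁ / A₁^z = 4 / 24.2^0.2815 = 4 / 2.452 = 1.631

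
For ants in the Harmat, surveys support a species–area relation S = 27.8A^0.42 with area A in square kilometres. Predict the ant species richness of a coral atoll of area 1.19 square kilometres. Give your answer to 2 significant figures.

30

S = 27.8 × 1.19^0.42
ln S = ln 27.8 + 0.42 × ln 1.19 = 3.3250 + 0.42 × 0.1740 = 3.3981
S = e^3.3981 ≈ 29.91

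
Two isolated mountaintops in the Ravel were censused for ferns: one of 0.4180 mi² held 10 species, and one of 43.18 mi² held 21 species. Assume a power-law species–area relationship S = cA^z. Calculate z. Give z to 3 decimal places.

0.160

Taking logs: ln S = ln c + z ln A, so z = (ln S₂ − ln S₁)/(ln A₂ − ln A₁).
z = ln(21/10) / ln(43.18/0.418) = ln(2.1) / ln(103.3) = 0.7419 / 4.6377 = 0.1600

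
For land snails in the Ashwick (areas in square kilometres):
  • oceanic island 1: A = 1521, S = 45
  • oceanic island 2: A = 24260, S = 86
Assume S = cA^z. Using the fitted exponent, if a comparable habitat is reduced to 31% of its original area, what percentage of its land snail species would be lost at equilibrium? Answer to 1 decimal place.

z = ln(86/45) / ln(24260/1521) = 0.6477 / 2.7695 = 0.2339
S_new/S_old = (A_new/A_old)^z = 0.31^0.2339 = exp(0.2339 × -1.1712) = 0.7604
Fraction lost = 1 − 0.7604 = 0.2396

24.0%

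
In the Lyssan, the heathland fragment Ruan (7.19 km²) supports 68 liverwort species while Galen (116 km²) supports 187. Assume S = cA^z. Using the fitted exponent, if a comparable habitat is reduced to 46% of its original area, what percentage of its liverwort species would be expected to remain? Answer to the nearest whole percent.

z = ln(187/68) / ln(116/7.19) = 1.0116 / 2.7809 = 0.3638
S_new/S_old = (A_new/A_old)^z = 0.46^0.3638 = exp(0.3638 × -0.7765) = 0.7539

75%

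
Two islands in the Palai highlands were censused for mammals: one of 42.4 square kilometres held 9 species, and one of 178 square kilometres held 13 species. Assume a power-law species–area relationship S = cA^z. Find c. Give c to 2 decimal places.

3.44

z = ln(S₂/S₁) / ln(A₂/A₁) = ln(13/9) / ln(178/42.4) = 0.3677 / 1.4346 = 0.2563
c = S₁ / A₁^z = 9 / 42.4^0.2563 = 9 / 2.613 = 3.444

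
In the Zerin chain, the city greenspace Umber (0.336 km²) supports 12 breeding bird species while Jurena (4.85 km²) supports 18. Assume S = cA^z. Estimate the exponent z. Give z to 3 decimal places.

0.152

Taking logs: ln S = ln c + z ln A, so z = (ln S₂ − ln S₁)/(ln A₂ − ln A₁).
z = ln(18/12) / ln(4.85/0.336) = ln(1.5) / ln(14.43) = 0.4055 / 2.6696 = 0.1519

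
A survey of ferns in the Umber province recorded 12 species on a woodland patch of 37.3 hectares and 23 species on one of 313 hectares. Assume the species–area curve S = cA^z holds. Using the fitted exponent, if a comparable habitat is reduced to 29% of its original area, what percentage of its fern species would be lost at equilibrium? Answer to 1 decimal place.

31.5%

z = ln(23/12) / ln(313/37.3) = 0.6506 / 2.1272 = 0.3058
S_new/S_old = (A_new/A_old)^z = 0.29^0.3058 = exp(0.3058 × -1.2379) = 0.6848
Fraction lost = 1 − 0.6848 = 0.3152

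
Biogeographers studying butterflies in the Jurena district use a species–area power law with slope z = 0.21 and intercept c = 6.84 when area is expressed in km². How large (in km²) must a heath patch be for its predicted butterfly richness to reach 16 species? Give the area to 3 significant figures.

16 = 6.84 × A^0.21  ⇒  A^0.21 = 16/6.84 = 2.339
ln A = ln(2.339) / 0.21 = 0.8498 / 0.21 = 4.0467
A = e^4.0467 ≈ 57.21 km²

57.2 km²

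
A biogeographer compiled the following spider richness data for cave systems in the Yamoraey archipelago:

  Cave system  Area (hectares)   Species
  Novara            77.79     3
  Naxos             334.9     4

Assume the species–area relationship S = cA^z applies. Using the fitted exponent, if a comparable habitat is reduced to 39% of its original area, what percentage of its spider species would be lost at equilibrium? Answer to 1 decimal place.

16.9%

z = ln(4/3) / ln(334.9/77.79) = 0.2877 / 1.4598 = 0.1971
S_new/S_old = (A_new/A_old)^z = 0.39^0.1971 = exp(0.1971 × -0.9416) = 0.8306
Fraction lost = 1 − 0.8306 = 0.1694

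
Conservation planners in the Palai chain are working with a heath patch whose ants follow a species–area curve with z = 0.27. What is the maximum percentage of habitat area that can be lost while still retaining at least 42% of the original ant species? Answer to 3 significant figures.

Need (A_new/A_old)^0.27 = 0.42, so A_new/A_old = 0.42^(1/0.27) = 0.42^3.704
ln(A_new/A_old) = ln 0.42 / 0.27 = -0.8675 / 0.27 = -3.2130
A_new/A_old = e^-3.2130 ≈ 0.04024
Fraction that can be lost = 1 − 0.04024 = 0.9598

96.0%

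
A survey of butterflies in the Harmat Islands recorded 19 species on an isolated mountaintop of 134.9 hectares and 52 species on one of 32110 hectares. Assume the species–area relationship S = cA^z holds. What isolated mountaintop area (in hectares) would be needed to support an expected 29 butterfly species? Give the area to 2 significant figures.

1300 hectares

z = ln(52/19) / ln(32110/134.9) = 1.0068 / 5.4724 = 0.1840
c = 19 / 134.9^0.1840 = 19 / 2.465 = 7.707
A = (29/7.707)^(1/0.1840) ⇒ ln A = ln(3.763)/0.1840 = 7.2029
A = e^7.2029 ≈ 1343 hectares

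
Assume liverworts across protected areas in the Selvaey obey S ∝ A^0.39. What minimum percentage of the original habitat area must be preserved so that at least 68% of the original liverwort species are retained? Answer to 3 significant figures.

Need (A_new/A_old)^0.39 = 0.68, so A_new/A_old = 0.68^(1/0.39) = 0.68^2.564
ln(A_new/A_old) = ln 0.68 / 0.39 = -0.3857 / 0.39 = -0.9889
A_new/A_old = e^-0.9889 ≈ 0.372

37.2%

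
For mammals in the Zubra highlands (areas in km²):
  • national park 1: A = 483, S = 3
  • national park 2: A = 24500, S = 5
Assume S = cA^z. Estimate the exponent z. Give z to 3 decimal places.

0.130

Taking logs: ln S = ln c + z ln A, so z = (ln S₂ − ln S₁)/(ln A₂ − ln A₁).
z = ln(5/3) / ln(24500/483) = ln(1.667) / ln(50.72) = 0.5108 / 3.9264 = 0.1301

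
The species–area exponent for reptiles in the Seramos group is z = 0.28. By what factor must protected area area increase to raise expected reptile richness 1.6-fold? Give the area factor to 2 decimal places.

5.36

(A₂/A₁)^0.28 = 1.6, so A₂/A₁ = 1.6^(1/0.28) = 1.6^3.571
ln(A₂/A₁) = ln 1.6 / 0.28 = 0.4700 / 0.28 = 1.6786
A₂/A₁ = e^1.6786 ≈ 5.358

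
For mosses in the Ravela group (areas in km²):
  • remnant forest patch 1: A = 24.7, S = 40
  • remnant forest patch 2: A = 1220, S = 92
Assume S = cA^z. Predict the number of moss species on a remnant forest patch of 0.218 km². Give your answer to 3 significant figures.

z = ln(92/40) / ln(1220/24.7) = 0.8329 / 3.8998 = 0.2136
c = 40 / 24.7^0.2136 = 40 / 1.984 = 20.17
S₃ = 20.17 × 0.218^0.2136 = 20.17 × 0.7223 ≈ 14.57

14.6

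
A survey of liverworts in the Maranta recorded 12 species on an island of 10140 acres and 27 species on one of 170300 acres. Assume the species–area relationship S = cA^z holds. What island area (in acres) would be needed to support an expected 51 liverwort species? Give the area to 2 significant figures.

1600000 acres

z = ln(27/12) / ln(170300/10140) = 0.8109 / 2.8211 = 0.2875
c = 12 / 10140^0.2875 = 12 / 14.18 = 0.8465
A = (51/0.8465)^(1/0.2875) ⇒ ln A = ln(60.25)/0.2875 = 14.2578
A = e^14.2578 ≈ 1556269 acres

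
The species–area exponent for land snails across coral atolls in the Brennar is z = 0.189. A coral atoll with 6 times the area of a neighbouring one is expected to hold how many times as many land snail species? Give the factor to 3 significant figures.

S₂/S₁ = (A₂/A₁)^z = 6^0.189
ln(S₂/S₁) = 0.189 × ln 6 = 0.189 × 1.7918 = 0.3386
S₂/S₁ = e^0.3386 ≈ 1.403

1.40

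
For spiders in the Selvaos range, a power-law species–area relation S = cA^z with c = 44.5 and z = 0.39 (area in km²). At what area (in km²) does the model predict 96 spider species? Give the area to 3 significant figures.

96 = 44.5 × A^0.39  ⇒  A^0.39 = 96/44.5 = 2.157
ln A = ln(2.157) / 0.39 = 0.7689 / 0.39 = 1.9714
A = e^1.9714 ≈ 7.181 km²

7.18 km²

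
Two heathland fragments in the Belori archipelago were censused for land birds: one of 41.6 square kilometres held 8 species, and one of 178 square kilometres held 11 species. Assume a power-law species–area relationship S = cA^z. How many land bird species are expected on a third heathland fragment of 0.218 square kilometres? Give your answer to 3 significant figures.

2.53

z = ln(11/8) / ln(178/41.6) = 0.3185 / 1.4537 = 0.2191
c = 8 / 41.6^0.2191 = 8 / 2.263 = 3.535
S₃ = 3.535 × 0.218^0.2191 = 3.535 × 0.7163 ≈ 2.532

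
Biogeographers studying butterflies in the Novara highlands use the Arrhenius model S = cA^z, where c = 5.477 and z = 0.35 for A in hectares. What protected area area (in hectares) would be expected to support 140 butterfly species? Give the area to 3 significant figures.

140 = 5.477 × A^0.35  ⇒  A^0.35 = 140/5.477 = 25.56
ln A = ln(25.56) / 0.35 = 3.2411 / 0.35 = 9.2602
A = e^9.2602 ≈ 10512 hectares

10500 hectares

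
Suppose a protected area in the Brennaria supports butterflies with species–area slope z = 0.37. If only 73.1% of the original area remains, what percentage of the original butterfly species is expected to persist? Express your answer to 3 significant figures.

S_new/S_old = (A_new/A_old)^z = 0.731^0.37
= exp(0.37 × ln 0.731) = exp(0.37 × -0.3133) = exp(-0.1159) ≈ 0.8905

89.1%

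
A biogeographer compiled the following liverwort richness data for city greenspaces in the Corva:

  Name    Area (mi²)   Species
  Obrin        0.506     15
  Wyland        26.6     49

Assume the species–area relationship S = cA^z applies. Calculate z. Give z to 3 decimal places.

Taking logs: ln S = ln c + z ln A, so z = (ln S₂ − ln S₁)/(ln A₂ − ln A₁).
z = ln(49/15) / ln(26.6/0.506) = ln(3.267) / ln(52.57) = 1.1838 / 3.9621 = 0.2988

0.299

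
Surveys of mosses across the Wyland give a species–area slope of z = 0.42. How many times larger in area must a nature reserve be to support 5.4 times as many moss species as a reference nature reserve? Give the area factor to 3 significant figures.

(A₂/A₁)^0.42 = 5.4, so A₂/A₁ = 5.4^(1/0.42) = 5.4^2.381
ln(A₂/A₁) = ln 5.4 / 0.42 = 1.6864 / 0.42 = 4.0152
A₂/A₁ = e^4.0152 ≈ 55.44

55.4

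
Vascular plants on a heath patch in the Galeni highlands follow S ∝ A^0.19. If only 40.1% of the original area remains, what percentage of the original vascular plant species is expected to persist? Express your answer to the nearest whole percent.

S_new/S_old = (A_new/A_old)^z = 0.401^0.19
= exp(0.19 × ln 0.401) = exp(0.19 × -0.9138) = exp(-0.1736) ≈ 0.8406

84%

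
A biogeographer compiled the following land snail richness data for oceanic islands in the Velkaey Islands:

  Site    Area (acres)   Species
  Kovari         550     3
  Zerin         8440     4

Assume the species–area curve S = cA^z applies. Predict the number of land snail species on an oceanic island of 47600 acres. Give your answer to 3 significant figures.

4.80

z = ln(4/3) / ln(8440/550) = 0.2877 / 2.7308 = 0.1053
c = 3 / 550^0.1053 = 3 / 1.944 = 1.543
S₃ = 1.543 × 47600^0.1053 = 1.543 × 3.11 ≈ 4.8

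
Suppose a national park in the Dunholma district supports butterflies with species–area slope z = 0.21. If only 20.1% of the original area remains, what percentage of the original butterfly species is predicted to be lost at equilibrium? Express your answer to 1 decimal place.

S_new/S_old = (A_new/A_old)^z = 0.201^0.21
= exp(0.21 × ln 0.201) = exp(0.21 × -1.6045) = exp(-0.3369) ≈ 0.714
Fraction lost = 1 − 0.714 = 0.286

28.6%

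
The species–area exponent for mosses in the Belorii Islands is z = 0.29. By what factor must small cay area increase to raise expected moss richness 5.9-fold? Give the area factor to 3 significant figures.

455

(A₂/A₁)^0.29 = 5.9, so A₂/A₁ = 5.9^(1/0.29) = 5.9^3.448
ln(A₂/A₁) = ln 5.9 / 0.29 = 1.7750 / 0.29 = 6.1205
A₂/A₁ = e^6.1205 ≈ 455.1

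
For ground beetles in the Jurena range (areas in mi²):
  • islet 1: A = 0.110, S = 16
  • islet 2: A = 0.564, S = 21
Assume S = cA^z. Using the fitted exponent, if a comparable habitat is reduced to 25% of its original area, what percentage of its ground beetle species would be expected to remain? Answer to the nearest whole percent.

z = ln(21/16) / ln(0.564/0.11) = 0.2719 / 1.6346 = 0.1664
S_new/S_old = (A_new/A_old)^z = 0.25^0.1664 = exp(0.1664 × -1.3863) = 0.794

79%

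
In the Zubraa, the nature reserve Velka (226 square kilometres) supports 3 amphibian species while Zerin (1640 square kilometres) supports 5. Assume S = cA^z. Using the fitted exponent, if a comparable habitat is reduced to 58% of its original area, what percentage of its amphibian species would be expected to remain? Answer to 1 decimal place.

86.9%

z = ln(5/3) / ln(1640/226) = 0.5108 / 1.9819 = 0.2577
S_new/S_old = (A_new/A_old)^z = 0.58^0.2577 = exp(0.2577 × -0.5447) = 0.869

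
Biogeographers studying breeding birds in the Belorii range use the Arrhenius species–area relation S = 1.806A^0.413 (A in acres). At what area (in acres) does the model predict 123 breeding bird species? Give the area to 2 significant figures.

27000 acres

123 = 1.806 × A^0.413  ⇒  A^0.413 = 123/1.806 = 68.11
ln A = ln(68.11) / 0.413 = 4.2211 / 0.413 = 10.2205
A = e^10.2205 ≈ 27461 acres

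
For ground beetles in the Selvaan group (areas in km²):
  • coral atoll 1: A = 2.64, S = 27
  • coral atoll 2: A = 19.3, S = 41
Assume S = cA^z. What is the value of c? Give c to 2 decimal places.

22.02

z = ln(S₂/S₁) / ln(A₂/A₁) = ln(41/27) / ln(19.3/2.64) = 0.4177 / 1.9893 = 0.2100
c = S₁ / A₁^z = 27 / 2.64^0.2100 = 27 / 1.226 = 22.02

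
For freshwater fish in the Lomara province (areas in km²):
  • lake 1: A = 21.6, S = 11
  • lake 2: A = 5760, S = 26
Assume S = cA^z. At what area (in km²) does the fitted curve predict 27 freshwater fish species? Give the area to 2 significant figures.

7400 km²

z = ln(26/11) / ln(5760/21.6) = 0.8602 / 5.5860 = 0.1540
c = 11 / 21.6^0.1540 = 11 / 1.605 = 6.853
A = (27/6.853)^(1/0.1540) ⇒ ln A = ln(3.94)/0.1540 = 8.9038
A = e^8.9038 ≈ 7360 km²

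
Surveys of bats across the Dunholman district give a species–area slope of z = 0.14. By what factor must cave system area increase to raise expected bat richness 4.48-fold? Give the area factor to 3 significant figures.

(A₂/A₁)^0.14 = 4.48, so A₂/A₁ = 4.48^(1/0.14) = 4.48^7.143
ln(A₂/A₁) = ln 4.48 / 0.14 = 1.4996 / 0.14 = 10.7116
A₂/A₁ = e^10.7116 ≈ 44873

44900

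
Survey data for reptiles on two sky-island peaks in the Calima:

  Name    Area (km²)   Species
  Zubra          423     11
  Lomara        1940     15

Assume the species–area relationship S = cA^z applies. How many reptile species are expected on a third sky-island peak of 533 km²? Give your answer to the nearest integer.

12

z = ln(15/11) / ln(1940/423) = 0.3102 / 1.5231 = 0.2036
c = 11 / 423^0.2036 = 11 / 3.426 = 3.21
S₃ = 3.21 × 533^0.2036 = 3.21 × 3.591 ≈ 11.53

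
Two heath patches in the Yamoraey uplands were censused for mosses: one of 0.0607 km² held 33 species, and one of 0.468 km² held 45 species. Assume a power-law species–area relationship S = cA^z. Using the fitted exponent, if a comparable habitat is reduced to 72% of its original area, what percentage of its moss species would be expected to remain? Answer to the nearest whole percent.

95%

z = ln(45/33) / ln(0.468/0.0607) = 0.3102 / 2.0425 = 0.1518
S_new/S_old = (A_new/A_old)^z = 0.72^0.1518 = exp(0.1518 × -0.3285) = 0.9513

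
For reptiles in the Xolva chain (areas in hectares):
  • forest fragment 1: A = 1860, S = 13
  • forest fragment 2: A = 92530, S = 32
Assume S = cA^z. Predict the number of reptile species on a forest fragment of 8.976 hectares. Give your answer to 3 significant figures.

3.80

z = ln(32/13) / ln(92530/1860) = 0.9008 / 3.9070 = 0.2306
c = 13 / 1860^0.2306 = 13 / 5.673 = 2.292
S₃ = 2.292 × 8.976^0.2306 = 2.292 × 1.659 ≈ 3.801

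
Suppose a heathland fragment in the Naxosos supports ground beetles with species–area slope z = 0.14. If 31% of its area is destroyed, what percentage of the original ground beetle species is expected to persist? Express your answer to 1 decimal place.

94.9%

S_new/S_old = (A_new/A_old)^z = 0.69^0.14
= exp(0.14 × ln 0.69) = exp(0.14 × -0.3711) = exp(-0.0519) ≈ 0.9494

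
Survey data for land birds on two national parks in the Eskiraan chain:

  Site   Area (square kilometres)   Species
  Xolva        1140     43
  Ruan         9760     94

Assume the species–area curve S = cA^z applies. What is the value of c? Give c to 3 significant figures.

3.31

z = ln(S₂/S₁) / ln(A₂/A₁) = ln(94/43) / ln(9760/1140) = 0.7821 / 2.1473 = 0.3642
c = S₁ / A₁^z = 43 / 1140^0.3642 = 43 / 12.98 = 3.312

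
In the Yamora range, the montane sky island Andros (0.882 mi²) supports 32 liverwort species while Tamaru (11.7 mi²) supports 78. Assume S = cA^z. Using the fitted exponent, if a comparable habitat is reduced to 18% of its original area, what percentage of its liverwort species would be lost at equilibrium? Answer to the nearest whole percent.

45%

z = ln(78/32) / ln(11.7/0.882) = 0.8910 / 2.5852 = 0.3447
S_new/S_old = (A_new/A_old)^z = 0.18^0.3447 = exp(0.3447 × -1.7148) = 0.5538
Fraction lost = 1 − 0.5538 = 0.4462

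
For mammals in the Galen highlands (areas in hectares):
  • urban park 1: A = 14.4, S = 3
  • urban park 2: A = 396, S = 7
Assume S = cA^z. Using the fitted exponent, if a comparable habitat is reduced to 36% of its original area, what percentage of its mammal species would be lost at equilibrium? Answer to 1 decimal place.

z = ln(7/3) / ln(396/14.4) = 0.8473 / 3.3142 = 0.2557
S_new/S_old = (A_new/A_old)^z = 0.36^0.2557 = exp(0.2557 × -1.0217) = 0.7701
Fraction lost = 1 − 0.7701 = 0.2299

23.0%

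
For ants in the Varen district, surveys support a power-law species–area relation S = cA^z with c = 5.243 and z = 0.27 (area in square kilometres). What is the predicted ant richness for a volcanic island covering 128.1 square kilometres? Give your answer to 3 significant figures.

19.4

S = 5.243 × 128.1^0.27 = 5.243 × 3.707 ≈ 19.44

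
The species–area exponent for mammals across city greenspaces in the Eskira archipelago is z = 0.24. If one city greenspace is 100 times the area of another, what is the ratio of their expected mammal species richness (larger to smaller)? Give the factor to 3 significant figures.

3.02

S₂/S₁ = (A₂/A₁)^z = 100^0.24
ln(S₂/S₁) = 0.24 × ln 100 = 0.24 × 4.6052 = 1.1052
S₂/S₁ = e^1.1052 ≈ 3.02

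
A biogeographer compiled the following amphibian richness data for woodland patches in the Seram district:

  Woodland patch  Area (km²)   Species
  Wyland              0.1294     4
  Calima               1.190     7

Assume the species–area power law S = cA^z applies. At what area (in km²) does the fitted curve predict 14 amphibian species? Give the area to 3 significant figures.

z = ln(7/4) / ln(1.19/0.1294) = 0.5596 / 2.2188 = 0.2522
c = 4 / 0.1294^0.2522 = 4 / 0.5971 = 6.7
A = (14/6.7)^(1/0.2522) ⇒ ln A = ln(2.09)/0.2522 = 2.9222
A = e^2.9222 ≈ 18.58 km²

18.6 km²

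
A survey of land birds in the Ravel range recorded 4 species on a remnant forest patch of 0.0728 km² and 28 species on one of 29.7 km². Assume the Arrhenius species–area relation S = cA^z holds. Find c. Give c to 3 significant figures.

9.34

z = ln(S₂/S₁) / ln(A₂/A₁) = ln(28/4) / ln(29.7/0.0728) = 1.9459 / 6.0112 = 0.3237
c = S₁ / A₁^z = 4 / 0.0728^0.3237 = 4 / 0.4282 = 9.341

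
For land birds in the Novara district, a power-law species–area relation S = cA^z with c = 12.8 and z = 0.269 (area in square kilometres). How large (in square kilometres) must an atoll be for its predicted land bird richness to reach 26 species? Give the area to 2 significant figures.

26 = 12.8 × A^0.269  ⇒  A^0.269 = 26/12.8 = 2.031
ln A = ln(2.031) / 0.269 = 0.7087 / 0.269 = 2.6344
A = e^2.6344 ≈ 13.93 square kilometres

14 square kilometres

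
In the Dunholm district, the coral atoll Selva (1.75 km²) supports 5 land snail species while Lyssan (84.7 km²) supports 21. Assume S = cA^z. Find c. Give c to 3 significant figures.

4.07

z = ln(S₂/S₁) / ln(A₂/A₁) = ln(21/5) / ln(84.7/1.75) = 1.4351 / 3.8795 = 0.3699
c = S₁ / A₁^z = 5 / 1.75^0.3699 = 5 / 1.23 = 4.065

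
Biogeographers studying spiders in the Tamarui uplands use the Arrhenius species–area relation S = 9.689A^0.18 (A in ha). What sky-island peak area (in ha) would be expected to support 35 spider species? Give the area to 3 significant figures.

35 = 9.689 × A^0.18  ⇒  A^0.18 = 35/9.689 = 3.612
ln A = ln(3.612) / 0.18 = 1.2844 / 0.18 = 7.1353
A = e^7.1353 ≈ 1256 ha

1260 ha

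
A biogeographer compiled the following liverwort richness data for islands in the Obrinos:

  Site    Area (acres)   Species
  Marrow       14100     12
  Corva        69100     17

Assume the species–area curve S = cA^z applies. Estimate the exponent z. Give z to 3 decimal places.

Taking logs: ln S = ln c + z ln A, so z = (ln S₂ − ln S₁)/(ln A₂ − ln A₁).
z = ln(17/12) / ln(69100/14100) = ln(1.417) / ln(4.901) = 0.3483 / 1.5894 = 0.2191

0.219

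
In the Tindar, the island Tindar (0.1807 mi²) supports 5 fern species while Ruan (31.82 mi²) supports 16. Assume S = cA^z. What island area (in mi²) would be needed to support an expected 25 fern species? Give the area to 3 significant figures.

z = ln(16/5) / ln(31.82/0.1807) = 1.1632 / 5.1710 = 0.2249
c = 5 / 0.1807^0.2249 = 5 / 0.6806 = 7.347
A = (25/7.347)^(1/0.2249) ⇒ ln A = ln(3.403)/0.2249 = 5.4442
A = e^5.4442 ≈ 231.4 mi²

231 mi²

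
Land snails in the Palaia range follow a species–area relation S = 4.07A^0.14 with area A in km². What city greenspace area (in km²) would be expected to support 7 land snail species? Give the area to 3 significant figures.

7 = 4.07 × A^0.14  ⇒  A^0.14 = 7/4.07 = 1.72
ln A = ln(1.72) / 0.14 = 0.5423 / 0.14 = 3.8733
A = e^3.8733 ≈ 48.1 km²

48.1 km²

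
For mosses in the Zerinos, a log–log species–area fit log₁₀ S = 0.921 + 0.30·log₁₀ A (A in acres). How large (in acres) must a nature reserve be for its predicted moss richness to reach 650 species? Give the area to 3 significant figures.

650 = 8.337 × A^0.3  ⇒  A^0.3 = 650/8.337 = 77.97
ln A = ln(77.97) / 0.3 = 4.3563 / 0.3 = 14.5210
A = e^14.5210 ≈ 2024780 acres

2020000 acres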